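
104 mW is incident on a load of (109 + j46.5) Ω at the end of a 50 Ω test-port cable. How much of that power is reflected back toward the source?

|Γ| = |(59 + j46.5)/(159 + j46.5)| = 0.453
|Γ|² = 0.206
P_refl = |Γ|²·P_inc = 21.4 mW, P_del = (1 − |Γ|²)·P_inc = 82.6 mW

P_reflected ≈ 21.4 mW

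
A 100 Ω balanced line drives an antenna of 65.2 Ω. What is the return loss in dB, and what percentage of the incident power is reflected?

RL ≈ 13.5 dB; 4.44% of incident power reflected

Γ = (65.2 − 100)/(65.2 + 100) = -0.211
RL = −20·log₁₀(0.211) = 13.5 dB
P_refl/P_inc = |Γ|² = 0.0444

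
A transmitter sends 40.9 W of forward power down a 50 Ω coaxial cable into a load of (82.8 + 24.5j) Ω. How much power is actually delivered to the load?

|Γ| = |(32.8 + j24.5)/(132.8 + j24.5)| = 0.303
|Γ|² = 0.0919
P_refl = |Γ|²·P_inc = 3.76 W, P_del = (1 − |Γ|²)·P_inc = 37.1 W

P_delivered ≈ 37.1 W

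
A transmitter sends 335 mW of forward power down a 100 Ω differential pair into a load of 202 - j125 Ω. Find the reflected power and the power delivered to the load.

P_reflected ≈ 81.6 mW; P_delivered ≈ 253 mW

|Γ| = |(102 − j125)/(302 − j125)| = 0.494
|Γ|² = 0.244
P_refl = |Γ|²·P_inc = 81.6 mW, P_del = (1 − |Γ|²)·P_inc = 253 mW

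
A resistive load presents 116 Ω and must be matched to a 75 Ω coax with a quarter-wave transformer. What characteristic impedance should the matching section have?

Z_qwt ≈ 93.3 Ω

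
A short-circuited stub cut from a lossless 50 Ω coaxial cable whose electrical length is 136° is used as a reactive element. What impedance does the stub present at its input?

Z_in ≈ −j48.3 Ω

tan(βl) = -0.966
For a short-circuited stub, Z_in = jZ_0·tan(βl)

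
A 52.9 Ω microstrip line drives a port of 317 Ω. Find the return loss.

Γ = (317 − 52.9)/(317 + 52.9) = 0.714
RL = −20·log₁₀|Γ| = −20·log₁₀(0.714)

RL ≈ 2.93 dB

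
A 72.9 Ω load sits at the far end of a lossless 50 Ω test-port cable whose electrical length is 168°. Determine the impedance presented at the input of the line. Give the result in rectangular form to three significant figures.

tan(βl) = tan(168°) = -0.213
Z_in = Z_0·(Z_L + jZ_0·tanβl)/(Z_0 + jZ_L·tanβl)
     = 50·(72.9 − j10.6)/(50 − j15.5)

Z_in ≈ 69.5 + j10.9 Ω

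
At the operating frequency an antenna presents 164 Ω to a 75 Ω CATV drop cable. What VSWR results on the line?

Γ = (164 − 75)/(164 + 75) = 0.372
VSWR = (1 + 0.372)/(1 − 0.372)

VSWR ≈ 2.19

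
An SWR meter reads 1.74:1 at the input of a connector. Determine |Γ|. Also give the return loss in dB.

|Γ| ≈ 0.27; return loss ≈ 11.4 dB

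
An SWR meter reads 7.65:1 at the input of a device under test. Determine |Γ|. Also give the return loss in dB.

|Γ| = (S − 1)/(S + 1) = (7.65 − 1)/(7.65 + 1) = 6.65/8.65
RL = −20·log₁₀|Γ| = −20·log₁₀(0.769)

|Γ| ≈ 0.769; return loss ≈ 2.28 dB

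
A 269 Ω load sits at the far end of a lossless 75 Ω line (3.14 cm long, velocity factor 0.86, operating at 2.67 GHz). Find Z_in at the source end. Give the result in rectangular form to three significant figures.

λ = v/f = 0.86·c / 2.67 GHz = 0.0966 m
βl = 2π·l/λ = 2π × 0.325 = 117°
tan(βl) = tan(117°) = -1.96
Z_in = Z_0·(Z_L + jZ_0·tanβl)/(Z_0 + jZ_L·tanβl)
     = 75·(269 − j147)/(75 − j528)

Z_in ≈ 25.8 + j34.5 Ω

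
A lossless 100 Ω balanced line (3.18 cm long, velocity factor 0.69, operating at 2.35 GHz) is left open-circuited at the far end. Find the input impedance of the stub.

λ = v/f = 0.69·c / 2.35 GHz = 0.0881 m
βl = 2π·l/λ = 2π × 0.361 = 130°
tan(βl) = -1.19
For an open-circuited stub, Z_in = −jZ_0·cot(βl) = −jZ_0/tan(βl)

Z_in ≈ +j83.8 Ω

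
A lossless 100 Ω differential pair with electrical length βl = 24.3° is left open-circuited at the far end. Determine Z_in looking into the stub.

Z_in ≈ −j221 Ω

tan(βl) = 0.452
For an open-circuited stub, Z_in = −jZ_0·cot(βl) = −jZ_0/tan(βl)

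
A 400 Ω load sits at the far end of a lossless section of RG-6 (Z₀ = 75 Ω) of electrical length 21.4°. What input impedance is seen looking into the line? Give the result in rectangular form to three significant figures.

tan(βl) = tan(21.4°) = 0.392
Z_in = Z_0·(Z_L + jZ_0·tanβl)/(Z_0 + jZ_L·tanβl)
     = 75·(400 + j29.4)/(75 + j157)

Z_in ≈ 86 − j150 Ω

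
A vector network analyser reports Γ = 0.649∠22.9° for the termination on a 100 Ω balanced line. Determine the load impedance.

Z_L ≈ 257 + j224 Ω

Z_L = Z_0·(1 + Γ)/(1 − Γ) = 100·(1.6 + j0.253)/(0.402 − j0.253)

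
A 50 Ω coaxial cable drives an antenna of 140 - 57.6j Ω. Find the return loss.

Γ = (90 − j57.6)/(190 − j57.6), |Γ| = 0.538
RL = −20·log₁₀|Γ| = −20·log₁₀(0.538)

RL ≈ 5.38 dB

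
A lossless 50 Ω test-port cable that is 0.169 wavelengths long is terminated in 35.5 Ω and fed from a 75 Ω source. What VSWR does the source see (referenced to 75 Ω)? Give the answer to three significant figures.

βl = 2π × 0.169 = 60.8°
tan(βl) = 1.79
Z_in = Z_0·(Z_L + jZ_0·tanβl)/(Z_0 + jZ_L·tanβl) = 57.1 + j17 Ω
Γ_s = (Z_in − Z_s)/(Z_in + Z_s) = (-17.9 + j17)/(132 + j17), |Γ_s| = 0.185
VSWR = (1 + |Γ_s|)/(1 − |Γ_s|)

VSWR ≈ 1.45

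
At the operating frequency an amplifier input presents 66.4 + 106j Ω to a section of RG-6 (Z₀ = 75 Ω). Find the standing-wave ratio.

Γ = (Z_L − Z_0)/(Z_L + Z_0) = (-8.6 + j106)/(141.4 + j106)
|Γ| = 106/177 = 0.602
VSWR = (1 + |Γ|)/(1 − |Γ|) = 1.6/0.398

VSWR ≈ 4.02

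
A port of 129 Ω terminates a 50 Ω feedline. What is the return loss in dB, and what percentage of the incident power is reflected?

RL ≈ 7.1 dB; 19.5% of incident power reflected

Γ = (129 − 50)/(129 + 50) = 0.441
RL = −20·log₁₀(0.441) = 7.1 dB
P_refl/P_inc = |Γ|² = 0.195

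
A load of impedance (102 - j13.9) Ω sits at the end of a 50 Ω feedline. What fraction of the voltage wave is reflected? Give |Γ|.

|Γ| ≈ 0.353

Γ = (Z_L − Z_0)/(Z_L + Z_0) = (52 − j13.9)/(152 − j13.9)
|Γ| = 53.8/153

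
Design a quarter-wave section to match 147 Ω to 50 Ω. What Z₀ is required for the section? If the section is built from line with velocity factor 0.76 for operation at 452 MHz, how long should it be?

Z_qwt ≈ 85.7 Ω; length ≈ 12.6 cm

Z_qwt = √(Z_0·R_L) = √(50 × 147) = √7350
λ = 0.76·c/f = 0.504 m, so l = λ/4 = 0.126 m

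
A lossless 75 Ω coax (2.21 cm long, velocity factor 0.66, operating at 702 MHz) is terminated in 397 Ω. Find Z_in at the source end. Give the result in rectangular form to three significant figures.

λ = v/f = 0.66·c / 702 MHz = 0.282 m
βl = 2π·l/λ = 2π × 0.0784 = 28.2°
tan(βl) = tan(28.2°) = 0.536
Z_in = Z_0·(Z_L + jZ_0·tanβl)/(Z_0 + jZ_L·tanβl)
     = 75·(397 + j40.2)/(75 + j213)

Z_in ≈ 56.4 − j120 Ω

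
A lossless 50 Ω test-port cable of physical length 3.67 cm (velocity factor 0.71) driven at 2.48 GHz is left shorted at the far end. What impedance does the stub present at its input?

λ = v/f = 0.71·c / 2.48 GHz = 0.0859 m
βl = 2π·l/λ = 2π × 0.427 = 154°
tan(βl) = -0.491
For a shorted stub, Z_in = jZ_0·tan(βl)

Z_in ≈ −j24.6 Ω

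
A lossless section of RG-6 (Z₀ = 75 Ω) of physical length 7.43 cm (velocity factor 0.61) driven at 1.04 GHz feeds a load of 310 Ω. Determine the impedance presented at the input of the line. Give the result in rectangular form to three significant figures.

Z_in ≈ 68.2 + j110 Ω

λ = v/f = 0.61·c / 1.04 GHz = 0.176 m
βl = 2π·l/λ = 2π × 0.422 = 152°
tan(βl) = tan(152°) = -0.531
Z_in = Z_0·(Z_L + jZ_0·tanβl)/(Z_0 + jZ_L·tanβl)
     = 75·(310 − j39.9)/(75 − j165)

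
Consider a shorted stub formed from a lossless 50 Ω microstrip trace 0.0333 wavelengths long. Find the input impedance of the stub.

Z_in ≈ +j10.6 Ω

βl = 2π × 0.0333 = 12°
tan(βl) = 0.212
For a shorted stub, Z_in = jZ_0·tan(βl)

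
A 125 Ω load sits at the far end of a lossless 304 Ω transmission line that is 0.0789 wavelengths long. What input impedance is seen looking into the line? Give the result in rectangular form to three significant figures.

Z_in ≈ 154 + j130 Ω

βl = 2π × 0.0789 = 28.4°
tan(βl) = tan(28.4°) = 0.541
Z_in = Z_0·(Z_L + jZ_0·tanβl)/(Z_0 + jZ_L·tanβl)
     = 304·(125 + j164)/(304 + j67.6)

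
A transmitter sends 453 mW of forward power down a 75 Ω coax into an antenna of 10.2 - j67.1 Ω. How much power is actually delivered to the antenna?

|Γ| = |(-64.8 − j67.1)/(85.2 − j67.1)| = 0.86
|Γ|² = 0.74
P_refl = |Γ|²·P_inc = 335 mW, P_del = (1 − |Γ|²)·P_inc = 118 mW

P_delivered ≈ 118 mW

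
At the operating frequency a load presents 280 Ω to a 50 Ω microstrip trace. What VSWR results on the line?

VSWR ≈ 5.6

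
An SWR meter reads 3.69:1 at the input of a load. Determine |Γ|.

|Γ| = (S − 1)/(S + 1) = (3.69 − 1)/(3.69 + 1) = 2.69/4.69

|Γ| ≈ 0.574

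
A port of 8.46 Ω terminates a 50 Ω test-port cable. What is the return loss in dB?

Γ = (8.46 − 50)/(8.46 + 50) = -0.711
RL = −20·log₁₀|Γ| = −20·log₁₀(0.711)

RL ≈ 2.97 dB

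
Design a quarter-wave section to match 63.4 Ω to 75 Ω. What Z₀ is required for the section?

Z_qwt = √(Z_0·R_L) = √(75 × 63.4) = √4755

Z_qwt ≈ 69 Ω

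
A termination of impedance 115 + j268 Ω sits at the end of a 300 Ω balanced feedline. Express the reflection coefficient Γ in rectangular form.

Γ ≈ -0.0203 + j0.659

Γ = (Z_L − Z_0)/(Z_L + Z_0) = (-185 + j268)/(415 + j268)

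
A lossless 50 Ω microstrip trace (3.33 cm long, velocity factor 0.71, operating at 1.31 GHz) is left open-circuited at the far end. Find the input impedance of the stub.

λ = v/f = 0.71·c / 1.31 GHz = 0.163 m
βl = 2π·l/λ = 2π × 0.205 = 73.7°
tan(βl) = 3.43
For an open-circuited stub, Z_in = −jZ_0·cot(βl) = −jZ_0/tan(βl)

Z_in ≈ −j14.6 Ω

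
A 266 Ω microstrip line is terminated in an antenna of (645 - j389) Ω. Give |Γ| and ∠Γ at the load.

Γ = (Z_L − Z_0)/(Z_L + Z_0) = (379 − j389)/(911 − j389)
|Γ| = 543/991 = 0.548

Γ ≈ 0.548 ∠ -22.6°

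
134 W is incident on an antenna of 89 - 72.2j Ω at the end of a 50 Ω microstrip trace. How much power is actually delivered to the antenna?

P_delivered ≈ 97.2 W

|Γ| = |(39 − j72.2)/(139 − j72.2)| = 0.524
|Γ|² = 0.274
P_refl = |Γ|²·P_inc = 36.8 W, P_del = (1 − |Γ|²)·P_inc = 97.2 W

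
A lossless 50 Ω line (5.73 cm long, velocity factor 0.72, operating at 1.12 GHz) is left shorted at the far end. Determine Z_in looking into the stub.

Z_in ≈ −j164 Ω

λ = v/f = 0.72·c / 1.12 GHz = 0.193 m
βl = 2π·l/λ = 2π × 0.297 = 107°
tan(βl) = -3.28
For a shorted stub, Z_in = jZ_0·tan(βl)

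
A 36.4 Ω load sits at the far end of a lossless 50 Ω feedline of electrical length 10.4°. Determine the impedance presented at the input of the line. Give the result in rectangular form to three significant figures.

Z_in ≈ 37 + j4.24 Ω

tan(βl) = tan(10.4°) = 0.184
Z_in = Z_0·(Z_L + jZ_0·tanβl)/(Z_0 + jZ_L·tanβl)
     = 50·(36.4 + j9.18)/(50 + j6.68)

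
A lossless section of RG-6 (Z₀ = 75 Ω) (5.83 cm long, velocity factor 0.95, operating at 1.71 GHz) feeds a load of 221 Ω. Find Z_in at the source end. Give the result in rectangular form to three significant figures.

λ = v/f = 0.95·c / 1.71 GHz = 0.167 m
βl = 2π·l/λ = 2π × 0.35 = 126°
tan(βl) = tan(126°) = -1.38
Z_in = Z_0·(Z_L + jZ_0·tanβl)/(Z_0 + jZ_L·tanβl)
     = 75·(221 − j104)/(75 − j305)

Z_in ≈ 36.6 + j45.3 Ω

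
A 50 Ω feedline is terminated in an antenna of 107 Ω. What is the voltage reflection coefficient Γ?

Γ = (Z_L − Z_0)/(Z_L + Z_0) = (107 − 50)/(107 + 50) = 57/157

Γ = 0.363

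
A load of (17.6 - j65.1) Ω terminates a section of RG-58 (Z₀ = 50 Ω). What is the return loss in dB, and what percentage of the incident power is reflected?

RL ≈ 2.22 dB; 60% of incident power reflected

Γ = (-32.4 − j65.1)/(67.6 − j65.1), |Γ| = 0.775
RL = −20·log₁₀(0.775) = 2.22 dB
P_refl/P_inc = |Γ|² = 0.6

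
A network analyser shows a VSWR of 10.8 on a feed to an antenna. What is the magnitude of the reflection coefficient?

|Γ| ≈ 0.831

|Γ| = (S − 1)/(S + 1) = (10.8 − 1)/(10.8 + 1) = 9.8/11.8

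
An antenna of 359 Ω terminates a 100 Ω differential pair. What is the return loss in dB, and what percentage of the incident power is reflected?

Γ = (359 − 100)/(359 + 100) = 0.564
RL = −20·log₁₀(0.564) = 4.97 dB
P_refl/P_inc = |Γ|² = 0.318

RL ≈ 4.97 dB; 31.8% of incident power reflected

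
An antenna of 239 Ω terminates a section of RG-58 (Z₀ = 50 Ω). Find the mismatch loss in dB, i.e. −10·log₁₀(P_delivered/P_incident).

mismatch loss ≈ 2.42 dB

Γ = (239 − 50)/(239 + 50) = 0.654
|Γ|² = 0.428, so P_del/P_inc = 1 − |Γ|² = 0.572
ML = −10·log₁₀(1 − |Γ|²)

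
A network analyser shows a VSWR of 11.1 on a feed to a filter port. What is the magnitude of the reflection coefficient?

|Γ| ≈ 0.835

|Γ| = (S − 1)/(S + 1) = (11.1 − 1)/(11.1 + 1) = 10.1/12.1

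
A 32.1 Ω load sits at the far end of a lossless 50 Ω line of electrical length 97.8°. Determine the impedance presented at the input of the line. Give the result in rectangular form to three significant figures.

Z_in ≈ 75.9 − j9.34 Ω

tan(βl) = tan(97.8°) = -7.3
Z_in = Z_0·(Z_L + jZ_0·tanβl)/(Z_0 + jZ_L·tanβl)
     = 50·(32.1 − j365)/(50 − j234)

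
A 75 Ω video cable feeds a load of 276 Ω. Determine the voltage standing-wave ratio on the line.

For a purely resistive load, VSWR = R_L/Z_0 or Z_0/R_L (whichever > 1) = 276/75

VSWR ≈ 3.68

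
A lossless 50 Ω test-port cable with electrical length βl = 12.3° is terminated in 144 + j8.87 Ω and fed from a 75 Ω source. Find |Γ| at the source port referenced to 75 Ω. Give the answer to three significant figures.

|Γ| ≈ 0.34

tan(βl) = 0.218
Z_in = Z_0·(Z_L + jZ_0·tanβl)/(Z_0 + jZ_L·tanβl) = 114 − j54.2 Ω
Γ_s = (Z_in − Z_s)/(Z_in + Z_s) = (39.4 − j54.2)/(189 − j54.2), |Γ_s| = 0.34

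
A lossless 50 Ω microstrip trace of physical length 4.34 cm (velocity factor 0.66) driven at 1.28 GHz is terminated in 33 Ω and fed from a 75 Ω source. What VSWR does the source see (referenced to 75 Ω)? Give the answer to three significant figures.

λ = v/f = 0.66·c / 1.28 GHz = 0.155 m
βl = 2π·l/λ = 2π × 0.281 = 101°
tan(βl) = -5.14
Z_in = Z_0·(Z_L + jZ_0·tanβl)/(Z_0 + jZ_L·tanβl) = 72.3 − j11.6 Ω
Γ_s = (Z_in − Z_s)/(Z_in + Z_s) = (-2.66 − j11.6)/(147 − j11.6), |Γ_s| = 0.0805
VSWR = (1 + |Γ_s|)/(1 − |Γ_s|)

VSWR ≈ 1.17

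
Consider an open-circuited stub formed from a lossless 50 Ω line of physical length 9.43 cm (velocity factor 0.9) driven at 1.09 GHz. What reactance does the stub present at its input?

X_in ≈ 53.7 Ω (inductive)

λ = v/f = 0.9·c / 1.09 GHz = 0.248 m
βl = 2π·l/λ = 2π × 0.381 = 137°
tan(βl) = -0.931
For an open-circuited stub, Z_in = −jZ_0·cot(βl) = −jZ_0/tan(βl)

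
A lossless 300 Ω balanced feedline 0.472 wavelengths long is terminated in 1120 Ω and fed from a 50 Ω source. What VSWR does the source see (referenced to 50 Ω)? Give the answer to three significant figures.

βl = 2π × 0.472 = 170°
tan(βl) = -0.178
Z_in = Z_0·(Z_L + jZ_0·tanβl)/(Z_0 + jZ_L·tanβl) = 802 + j479 Ω
Γ_s = (Z_in − Z_s)/(Z_in + Z_s) = (752 + j479)/(852 + j479), |Γ_s| = 0.912
VSWR = (1 + |Γ_s|)/(1 − |Γ_s|)

VSWR ≈ 21.8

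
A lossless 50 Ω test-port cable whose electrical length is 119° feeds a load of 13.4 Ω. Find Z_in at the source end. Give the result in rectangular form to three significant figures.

Z_in ≈ 46.2 − j67.9 Ω

tan(βl) = tan(119°) = -1.8
Z_in = Z_0·(Z_L + jZ_0·tanβl)/(Z_0 + jZ_L·tanβl)
     = 50·(13.4 − j90.2)/(50 − j24.2)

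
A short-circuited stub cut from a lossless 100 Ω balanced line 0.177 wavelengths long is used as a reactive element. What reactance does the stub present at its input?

βl = 2π × 0.177 = 63.7°
tan(βl) = 2.03
For a short-circuited stub, Z_in = jZ_0·tan(βl)

X_in ≈ 203 Ω (inductive)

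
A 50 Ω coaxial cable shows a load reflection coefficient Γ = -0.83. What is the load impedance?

Z_L = Z_0·(1 + Γ)/(1 − Γ) = 50·(0.17)/(1.83)

Z_L ≈ 4.64 Ω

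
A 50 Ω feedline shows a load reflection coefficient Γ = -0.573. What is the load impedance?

Z_L ≈ 13.6 Ω

Z_L = Z_0·(1 + Γ)/(1 − Γ) = 50·(0.427)/(1.57)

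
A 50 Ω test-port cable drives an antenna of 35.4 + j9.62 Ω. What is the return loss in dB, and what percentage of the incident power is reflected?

Γ = (-14.6 + j9.62)/(85.4 + j9.62), |Γ| = 0.203
RL = −20·log₁₀(0.203) = 13.8 dB
P_refl/P_inc = |Γ|² = 0.0414

RL ≈ 13.8 dB; 4.14% of incident power reflected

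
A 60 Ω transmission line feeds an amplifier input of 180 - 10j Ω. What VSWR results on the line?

Γ = (Z_L − Z_0)/(Z_L + Z_0) = (120 − j10)/(240 − j10)
|Γ| = 120/240 = 0.501
VSWR = (1 + |Γ|)/(1 − |Γ|) = 1.5/0.499

VSWR ≈ 3.01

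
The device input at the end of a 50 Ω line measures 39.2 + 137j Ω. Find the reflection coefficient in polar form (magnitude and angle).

Γ = (Z_L − Z_0)/(Z_L + Z_0) = (-10.8 + j137)/(89.2 + j137)
|Γ| = 137/163 = 0.841

Γ ≈ 0.841 ∠ 37.6°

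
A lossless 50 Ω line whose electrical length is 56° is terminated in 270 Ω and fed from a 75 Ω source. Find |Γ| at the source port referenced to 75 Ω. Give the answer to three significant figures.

tan(βl) = 1.48
Z_in = Z_0·(Z_L + jZ_0·tanβl)/(Z_0 + jZ_L·tanβl) = 13.3 − j32.1 Ω
Γ_s = (Z_in − Z_s)/(Z_in + Z_s) = (-61.7 − j32.1)/(88.3 − j32.1), |Γ_s| = 0.741

|Γ| ≈ 0.741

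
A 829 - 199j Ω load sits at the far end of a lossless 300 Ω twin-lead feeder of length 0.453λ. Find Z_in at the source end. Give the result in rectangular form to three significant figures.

Z_in ≈ 674 + j346 Ω

βl = 2π × 0.453 = 163°
tan(βl) = tan(163°) = -0.304
Z_in = Z_0·(Z_L + jZ_0·tanβl)/(Z_0 + jZ_L·tanβl)
     = 300·(829 − j290)/(239 − j252)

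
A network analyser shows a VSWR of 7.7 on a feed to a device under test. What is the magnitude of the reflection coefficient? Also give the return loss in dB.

|Γ| = (S − 1)/(S + 1) = (7.7 − 1)/(7.7 + 1) = 6.7/8.7
RL = −20·log₁₀|Γ| = −20·log₁₀(0.77)

|Γ| ≈ 0.77; return loss ≈ 2.27 dB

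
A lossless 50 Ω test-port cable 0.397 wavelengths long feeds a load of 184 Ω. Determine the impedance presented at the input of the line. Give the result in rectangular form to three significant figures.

Z_in ≈ 33.1 + j54.3 Ω

βl = 2π × 0.397 = 143°
tan(βl) = tan(143°) = -0.756
Z_in = Z_0·(Z_L + jZ_0·tanβl)/(Z_0 + jZ_L·tanβl)
     = 50·(184 − j37.8)/(50 − j139)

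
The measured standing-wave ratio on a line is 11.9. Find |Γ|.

|Γ| ≈ 0.845

|Γ| = (S − 1)/(S + 1) = (11.9 − 1)/(11.9 + 1) = 10.9/12.9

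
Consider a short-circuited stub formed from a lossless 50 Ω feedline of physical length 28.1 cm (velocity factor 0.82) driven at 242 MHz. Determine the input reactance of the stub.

λ = v/f = 0.82·c / 242 MHz = 1.02 m
βl = 2π·l/λ = 2π × 0.276 = 99.5°
tan(βl) = -5.97
For a short-circuited stub, Z_in = jZ_0·tan(βl)

X_in ≈ -298 Ω (capacitive)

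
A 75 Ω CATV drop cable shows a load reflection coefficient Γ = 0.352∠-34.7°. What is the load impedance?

Z_L ≈ 121 − j55.1 Ω

Z_L = Z_0·(1 + Γ)/(1 − Γ) = 75·(1.29 − j0.2)/(0.711 + j0.2)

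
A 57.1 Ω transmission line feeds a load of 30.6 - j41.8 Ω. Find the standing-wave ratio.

VSWR ≈ 3.08

Γ = (Z_L − Z_0)/(Z_L + Z_0) = (-26.5 − j41.8)/(87.7 − j41.8)
|Γ| = 49.5/97.2 = 0.509
VSWR = (1 + |Γ|)/(1 − |Γ|) = 1.51/0.491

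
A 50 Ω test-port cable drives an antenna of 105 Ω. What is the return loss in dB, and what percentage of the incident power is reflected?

RL ≈ 9 dB; 12.6% of incident power reflected

Γ = (105 − 50)/(105 + 50) = 0.355
RL = −20·log₁₀(0.355) = 9 dB
P_refl/P_inc = |Γ|² = 0.126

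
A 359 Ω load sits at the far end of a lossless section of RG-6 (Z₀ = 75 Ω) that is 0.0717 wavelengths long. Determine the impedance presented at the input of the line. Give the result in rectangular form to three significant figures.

Z_in ≈ 69.7 − j125 Ω

βl = 2π × 0.0717 = 25.8°
tan(βl) = tan(25.8°) = 0.484
Z_in = Z_0·(Z_L + jZ_0·tanβl)/(Z_0 + jZ_L·tanβl)
     = 75·(359 + j36.3)/(75 + j174)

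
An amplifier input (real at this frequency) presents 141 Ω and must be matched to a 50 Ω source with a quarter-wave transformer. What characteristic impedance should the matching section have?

Z_qwt = √(Z_0·R_L) = √(50 × 141) = √7050

Z_qwt ≈ 84 Ω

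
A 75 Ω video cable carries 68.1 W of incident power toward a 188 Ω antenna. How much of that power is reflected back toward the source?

P_reflected ≈ 12.6 W

Γ = (188 − 75)/(188 + 75) = 0.43
|Γ|² = 0.185
P_refl = |Γ|²·P_inc = 12.6 W, P_del = (1 − |Γ|²)·P_inc = 55.5 W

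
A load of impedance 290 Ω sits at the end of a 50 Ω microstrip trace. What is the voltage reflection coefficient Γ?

Γ = 0.706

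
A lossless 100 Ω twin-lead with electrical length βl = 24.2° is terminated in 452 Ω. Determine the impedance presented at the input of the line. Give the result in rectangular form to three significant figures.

tan(βl) = tan(24.2°) = 0.449
Z_in = Z_0·(Z_L + jZ_0·tanβl)/(Z_0 + jZ_L·tanβl)
     = 100·(452 + j44.9)/(100 + j203)

Z_in ≈ 106 − j170 Ω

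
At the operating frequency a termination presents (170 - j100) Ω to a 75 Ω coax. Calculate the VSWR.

VSWR ≈ 3.18

Γ = (Z_L − Z_0)/(Z_L + Z_0) = (95 − j100)/(245 − j100)
|Γ| = 138/265 = 0.521
VSWR = (1 + |Γ|)/(1 − |Γ|) = 1.52/0.479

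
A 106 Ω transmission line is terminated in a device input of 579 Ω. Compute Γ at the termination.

Γ = (Z_L − Z_0)/(Z_L + Z_0) = (579 − 106)/(579 + 106) = 473/685

Γ = 0.691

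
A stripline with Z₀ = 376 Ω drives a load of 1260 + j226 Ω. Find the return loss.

Γ = (884 + j226)/(1636 + j226), |Γ| = 0.552
RL = −20·log₁₀|Γ| = −20·log₁₀(0.552)

RL ≈ 5.15 dB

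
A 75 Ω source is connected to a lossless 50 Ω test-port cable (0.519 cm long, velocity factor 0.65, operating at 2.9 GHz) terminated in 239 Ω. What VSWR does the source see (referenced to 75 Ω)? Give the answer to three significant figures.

VSWR ≈ 4.08

λ = v/f = 0.65·c / 2.9 GHz = 0.0672 m
βl = 2π·l/λ = 2π × 0.0772 = 27.8°
tan(βl) = 0.527
Z_in = Z_0·(Z_L + jZ_0·tanβl)/(Z_0 + jZ_L·tanβl) = 41.6 − j78.4 Ω
Γ_s = (Z_in − Z_s)/(Z_in + Z_s) = (-33.4 − j78.4)/(117 − j78.4), |Γ_s| = 0.607
VSWR = (1 + |Γ_s|)/(1 − |Γ_s|)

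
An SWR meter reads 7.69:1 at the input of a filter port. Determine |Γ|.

|Γ| ≈ 0.77

|Γ| = (S − 1)/(S + 1) = (7.69 − 1)/(7.69 + 1) = 6.69/8.69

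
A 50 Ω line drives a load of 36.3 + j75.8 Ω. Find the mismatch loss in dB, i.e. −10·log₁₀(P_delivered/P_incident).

mismatch loss ≈ 2.59 dB

Γ = (-13.7 + j75.8)/(86.3 + j75.8), |Γ| = 0.671
|Γ|² = 0.45, so P_del/P_inc = 1 − |Γ|² = 0.55
ML = −10·log₁₀(1 − |Γ|²)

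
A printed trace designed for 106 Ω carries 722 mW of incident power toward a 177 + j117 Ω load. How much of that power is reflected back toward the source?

P_reflected ≈ 144 mW

|Γ| = |(71 + j117)/(283 + j117)| = 0.447
|Γ|² = 0.2
P_refl = |Γ|²·P_inc = 144 mW, P_del = (1 − |Γ|²)·P_inc = 578 mW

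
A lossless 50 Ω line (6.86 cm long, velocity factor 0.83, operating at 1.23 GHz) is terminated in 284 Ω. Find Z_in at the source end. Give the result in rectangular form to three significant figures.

λ = v/f = 0.83·c / 1.23 GHz = 0.202 m
βl = 2π·l/λ = 2π × 0.339 = 122°
tan(βl) = tan(122°) = -1.6
Z_in = Z_0·(Z_L + jZ_0·tanβl)/(Z_0 + jZ_L·tanβl)
     = 50·(284 − j80)/(50 − j455)

Z_in ≈ 12.1 + j29.9 Ω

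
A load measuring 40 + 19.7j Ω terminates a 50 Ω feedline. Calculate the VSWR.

VSWR ≈ 1.63

Γ = (Z_L − Z_0)/(Z_L + Z_0) = (-10 + j19.7)/(90 + j19.7)
|Γ| = 22.1/92.1 = 0.24
VSWR = (1 + |Γ|)/(1 − |Γ|) = 1.24/0.76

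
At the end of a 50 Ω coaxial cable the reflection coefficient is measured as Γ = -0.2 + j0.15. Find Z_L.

Z_L = Z_0·(1 + Γ)/(1 − Γ) = 50·(0.8 + j0.15)/(1.2 − j0.15)

Z_L ≈ 32.1 + j10.3 Ω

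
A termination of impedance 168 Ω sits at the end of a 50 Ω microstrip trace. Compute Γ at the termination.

Γ = (Z_L − Z_0)/(Z_L + Z_0) = (168 − 50)/(168 + 50) = 118/218

Γ = 0.541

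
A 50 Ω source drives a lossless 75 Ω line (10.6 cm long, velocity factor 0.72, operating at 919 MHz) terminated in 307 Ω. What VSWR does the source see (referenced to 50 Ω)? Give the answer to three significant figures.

VSWR ≈ 5.84

λ = v/f = 0.72·c / 919 MHz = 0.235 m
βl = 2π·l/λ = 2π × 0.451 = 162°
tan(βl) = -0.318
Z_in = Z_0·(Z_L + jZ_0·tanβl)/(Z_0 + jZ_L·tanβl) = 125 + j139 Ω
Γ_s = (Z_in − Z_s)/(Z_in + Z_s) = (75.4 + j139)/(175 + j139), |Γ_s| = 0.707
VSWR = (1 + |Γ_s|)/(1 − |Γ_s|)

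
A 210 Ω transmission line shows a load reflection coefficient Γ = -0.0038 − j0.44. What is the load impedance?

Z_L = Z_0·(1 + Γ)/(1 − Γ) = 210·(0.996 − j0.44)/(1 + j0.44)

Z_L ≈ 141 − j154 Ω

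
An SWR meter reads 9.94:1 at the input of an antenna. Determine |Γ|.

|Γ| ≈ 0.817

|Γ| = (S − 1)/(S + 1) = (9.94 − 1)/(9.94 + 1) = 8.94/10.9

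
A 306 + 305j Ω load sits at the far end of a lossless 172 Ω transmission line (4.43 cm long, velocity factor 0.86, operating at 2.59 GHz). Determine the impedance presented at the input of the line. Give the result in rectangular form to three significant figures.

Z_in ≈ 111 + j191 Ω

λ = v/f = 0.86·c / 2.59 GHz = 0.0996 m
βl = 2π·l/λ = 2π × 0.445 = 160°
tan(βl) = tan(160°) = -0.362
Z_in = Z_0·(Z_L + jZ_0·tanβl)/(Z_0 + jZ_L·tanβl)
     = 172·(306 + j243)/(282 − j111)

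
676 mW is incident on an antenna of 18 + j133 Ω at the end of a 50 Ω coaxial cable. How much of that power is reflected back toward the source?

P_reflected ≈ 567 mW

|Γ| = |(-32 + j133)/(68 + j133)| = 0.916
|Γ|² = 0.839
P_refl = |Γ|²·P_inc = 567 mW, P_del = (1 − |Γ|²)·P_inc = 109 mW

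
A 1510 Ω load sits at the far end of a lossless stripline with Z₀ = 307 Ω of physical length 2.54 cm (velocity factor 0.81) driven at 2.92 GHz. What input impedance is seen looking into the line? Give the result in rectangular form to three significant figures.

Z_in ≈ 70.2 + j106 Ω

λ = v/f = 0.81·c / 2.92 GHz = 0.0832 m
βl = 2π·l/λ = 2π × 0.305 = 110°
tan(βl) = tan(110°) = -2.77
Z_in = Z_0·(Z_L + jZ_0·tanβl)/(Z_0 + jZ_L·tanβl)
     = 307·(1510 − j849)/(307 − j4180)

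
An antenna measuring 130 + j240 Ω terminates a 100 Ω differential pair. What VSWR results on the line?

VSWR ≈ 6.34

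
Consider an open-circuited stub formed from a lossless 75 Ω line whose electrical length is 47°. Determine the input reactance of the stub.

X_in ≈ -69.9 Ω (capacitive)

tan(βl) = 1.07
For an open-circuited stub, Z_in = −jZ_0·cot(βl) = −jZ_0/tan(βl)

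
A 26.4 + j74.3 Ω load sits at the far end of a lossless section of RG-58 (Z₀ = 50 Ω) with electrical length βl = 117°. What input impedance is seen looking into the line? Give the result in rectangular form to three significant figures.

tan(βl) = tan(117°) = -1.96
Z_in = Z_0·(Z_L + jZ_0·tanβl)/(Z_0 + jZ_L·tanβl)
     = 50·(26.4 − j23.8)/(196 − j51.8)

Z_in ≈ 7.8 − j4.02 Ω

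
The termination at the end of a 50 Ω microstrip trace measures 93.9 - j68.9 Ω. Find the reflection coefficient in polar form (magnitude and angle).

Γ ≈ 0.512 ∠ -31.9°

Γ = (Z_L − Z_0)/(Z_L + Z_0) = (43.9 − j68.9)/(143.9 − j68.9)
|Γ| = 81.7/160 = 0.512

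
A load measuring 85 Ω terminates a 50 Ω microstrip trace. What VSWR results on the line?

VSWR ≈ 1.7

Γ = (85 − 50)/(85 + 50) = 0.259
VSWR = (1 + 0.259)/(1 − 0.259)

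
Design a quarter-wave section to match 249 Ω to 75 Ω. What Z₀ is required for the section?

Z_qwt = √(Z_0·R_L) = √(75 × 249) = √18680

Z_qwt ≈ 137 Ω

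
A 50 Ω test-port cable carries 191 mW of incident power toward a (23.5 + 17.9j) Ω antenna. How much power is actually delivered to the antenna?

P_delivered ≈ 157 mW

|Γ| = |(-26.5 + j17.9)/(73.5 + j17.9)| = 0.423
|Γ|² = 0.179
P_refl = |Γ|²·P_inc = 34.1 mW, P_del = (1 − |Γ|²)·P_inc = 157 mW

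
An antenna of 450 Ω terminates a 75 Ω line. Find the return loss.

RL ≈ 2.92 dB

Γ = (450 − 75)/(450 + 75) = 0.714
RL = −20·log₁₀|Γ| = −20·log₁₀(0.714)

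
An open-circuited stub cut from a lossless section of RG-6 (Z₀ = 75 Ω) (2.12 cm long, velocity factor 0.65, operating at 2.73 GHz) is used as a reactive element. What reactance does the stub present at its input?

λ = v/f = 0.65·c / 2.73 GHz = 0.0714 m
βl = 2π·l/λ = 2π × 0.297 = 107°
tan(βl) = -3.3
For an open-circuited stub, Z_in = −jZ_0·cot(βl) = −jZ_0/tan(βl)

X_in ≈ 22.7 Ω (inductive)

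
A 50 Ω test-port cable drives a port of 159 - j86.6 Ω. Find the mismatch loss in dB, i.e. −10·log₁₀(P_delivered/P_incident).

mismatch loss ≈ 2.07 dB

Γ = (109 − j86.6)/(209 − j86.6), |Γ| = 0.615
|Γ|² = 0.379, so P_del/P_inc = 1 − |Γ|² = 0.621
ML = −10·log₁₀(1 − |Γ|²)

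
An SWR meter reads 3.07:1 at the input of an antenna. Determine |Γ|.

|Γ| = (S − 1)/(S + 1) = (3.07 − 1)/(3.07 + 1) = 2.07/4.07

|Γ| ≈ 0.509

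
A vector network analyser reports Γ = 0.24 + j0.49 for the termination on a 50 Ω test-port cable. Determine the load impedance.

Z_L ≈ 42.9 + j59.9 Ω

Z_L = Z_0·(1 + Γ)/(1 − Γ) = 50·(1.24 + j0.49)/(0.76 − j0.49)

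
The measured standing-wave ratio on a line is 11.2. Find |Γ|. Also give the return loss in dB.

|Γ| ≈ 0.836; return loss ≈ 1.56 dB

|Γ| = (S − 1)/(S + 1) = (11.2 − 1)/(11.2 + 1) = 10.2/12.2
RL = −20·log₁₀|Γ| = −20·log₁₀(0.836)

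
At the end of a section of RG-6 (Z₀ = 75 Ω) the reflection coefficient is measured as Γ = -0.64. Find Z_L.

Z_L = Z_0·(1 + Γ)/(1 − Γ) = 75·(0.36)/(1.64)

Z_L ≈ 16.5 Ω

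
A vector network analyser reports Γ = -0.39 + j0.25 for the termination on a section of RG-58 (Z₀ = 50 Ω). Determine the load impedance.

Z_L = Z_0·(1 + Γ)/(1 − Γ) = 50·(0.61 + j0.25)/(1.39 − j0.25)

Z_L ≈ 19.7 + j12.5 Ω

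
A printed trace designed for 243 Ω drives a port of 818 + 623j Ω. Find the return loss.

RL ≈ 3.24 dB

Γ = (575 + j623)/(1061 + j623), |Γ| = 0.689
RL = −20·log₁₀|Γ| = −20·log₁₀(0.689)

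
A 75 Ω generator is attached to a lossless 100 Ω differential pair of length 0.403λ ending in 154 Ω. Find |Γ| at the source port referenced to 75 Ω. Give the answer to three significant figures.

|Γ| ≈ 0.291

βl = 2π × 0.403 = 145°
tan(βl) = -0.698
Z_in = Z_0·(Z_L + jZ_0·tanβl)/(Z_0 + jZ_L·tanβl) = 106 + j44.4 Ω
Γ_s = (Z_in − Z_s)/(Z_in + Z_s) = (31.2 + j44.4)/(181 + j44.4), |Γ_s| = 0.291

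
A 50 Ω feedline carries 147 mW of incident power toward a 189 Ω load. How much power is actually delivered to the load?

Γ = (189 − 50)/(189 + 50) = 0.582
|Γ|² = 0.338
P_refl = |Γ|²·P_inc = 49.7 mW, P_del = (1 − |Γ|²)·P_inc = 97.3 mW

P_delivered ≈ 97.3 mW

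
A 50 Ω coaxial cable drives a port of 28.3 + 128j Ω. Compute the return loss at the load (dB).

Γ = (-21.7 + j128)/(78.3 + j128), |Γ| = 0.865
RL = −20·log₁₀|Γ| = −20·log₁₀(0.865)

RL ≈ 1.26 dB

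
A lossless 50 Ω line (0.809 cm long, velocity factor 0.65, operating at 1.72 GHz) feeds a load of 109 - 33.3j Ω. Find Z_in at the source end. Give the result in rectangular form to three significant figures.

Z_in ≈ 47.2 − j44.5 Ω

λ = v/f = 0.65·c / 1.72 GHz = 0.113 m
βl = 2π·l/λ = 2π × 0.0714 = 25.7°
tan(βl) = tan(25.7°) = 0.481
Z_in = Z_0·(Z_L + jZ_0·tanβl)/(Z_0 + jZ_L·tanβl)
     = 50·(109 − j9.25)/(66 + j52.4)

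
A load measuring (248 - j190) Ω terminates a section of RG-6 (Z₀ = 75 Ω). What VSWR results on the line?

Γ = (Z_L − Z_0)/(Z_L + Z_0) = (173 − j190)/(323 − j190)
|Γ| = 257/375 = 0.686
VSWR = (1 + |Γ|)/(1 − |Γ|) = 1.69/0.314

VSWR ≈ 5.36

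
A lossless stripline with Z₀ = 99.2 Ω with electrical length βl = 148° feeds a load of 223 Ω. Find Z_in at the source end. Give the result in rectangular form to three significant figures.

Z_in ≈ 104 + j84.5 Ω

tan(βl) = tan(148°) = -0.625
Z_in = Z_0·(Z_L + jZ_0·tanβl)/(Z_0 + jZ_L·tanβl)
     = 99.2·(223 − j62)/(99.2 − j139)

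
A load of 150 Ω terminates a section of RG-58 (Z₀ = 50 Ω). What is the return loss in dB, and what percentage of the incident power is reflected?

RL ≈ 6.02 dB; 25% of incident power reflected

Γ = (150 − 50)/(150 + 50) = 0.5
RL = −20·log₁₀(0.5) = 6.02 dB
P_refl/P_inc = |Γ|² = 0.25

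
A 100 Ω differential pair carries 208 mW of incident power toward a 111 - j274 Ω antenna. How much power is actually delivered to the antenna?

|Γ| = |(11 − j274)/(211 − j274)| = 0.793
|Γ|² = 0.629
P_refl = |Γ|²·P_inc = 131 mW, P_del = (1 − |Γ|²)·P_inc = 77.2 mW

P_delivered ≈ 77.2 mW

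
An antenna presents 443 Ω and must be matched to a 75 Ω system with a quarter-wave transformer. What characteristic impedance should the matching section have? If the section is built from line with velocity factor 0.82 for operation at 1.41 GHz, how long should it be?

Z_qwt = √(Z_0·R_L) = √(75 × 443) = √33220
λ = 0.82·c/f = 0.174 m, so l = λ/4 = 0.0436 m

Z_qwt ≈ 182 Ω; length ≈ 4.36 cm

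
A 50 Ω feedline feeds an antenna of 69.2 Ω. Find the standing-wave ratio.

For a purely resistive load, VSWR = R_L/Z_0 or Z_0/R_L (whichever > 1) = 69.2/50

VSWR ≈ 1.38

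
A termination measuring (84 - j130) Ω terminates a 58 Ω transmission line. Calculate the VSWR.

Γ = (Z_L − Z_0)/(Z_L + Z_0) = (26 − j130)/(142 − j130)
|Γ| = 133/193 = 0.689
VSWR = (1 + |Γ|)/(1 − |Γ|) = 1.69/0.311

VSWR ≈ 5.42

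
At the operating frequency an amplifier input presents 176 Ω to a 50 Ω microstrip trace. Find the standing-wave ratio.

VSWR ≈ 3.52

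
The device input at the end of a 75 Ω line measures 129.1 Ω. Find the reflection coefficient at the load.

Γ = 0.265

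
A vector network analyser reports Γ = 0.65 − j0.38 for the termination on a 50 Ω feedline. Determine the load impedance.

Z_L = Z_0·(1 + Γ)/(1 − Γ) = 50·(1.65 − j0.38)/(0.35 + j0.38)

Z_L ≈ 81.1 − j142 Ω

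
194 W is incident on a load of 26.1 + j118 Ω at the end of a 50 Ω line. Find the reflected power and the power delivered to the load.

P_reflected ≈ 143 W; P_delivered ≈ 51.4 W

|Γ| = |(-23.9 + j118)/(76.1 + j118)| = 0.857
|Γ|² = 0.735
P_refl = |Γ|²·P_inc = 143 W, P_del = (1 − |Γ|²)·P_inc = 51.4 W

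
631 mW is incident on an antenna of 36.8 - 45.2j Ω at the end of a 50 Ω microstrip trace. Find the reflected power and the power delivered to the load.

P_reflected ≈ 146 mW; P_delivered ≈ 485 mW

|Γ| = |(-13.2 − j45.2)/(86.8 − j45.2)| = 0.481
|Γ|² = 0.232
P_refl = |Γ|²·P_inc = 146 mW, P_del = (1 − |Γ|²)·P_inc = 485 mW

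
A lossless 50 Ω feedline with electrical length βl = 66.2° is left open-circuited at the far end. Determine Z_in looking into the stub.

tan(βl) = 2.27
For an open-circuited stub, Z_in = −jZ_0·cot(βl) = −jZ_0/tan(βl)

Z_in ≈ −j22.1 Ω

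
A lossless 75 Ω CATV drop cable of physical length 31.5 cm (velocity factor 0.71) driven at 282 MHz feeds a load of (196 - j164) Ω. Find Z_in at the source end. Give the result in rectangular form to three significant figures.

Z_in ≈ 112 + j150 Ω

λ = v/f = 0.71·c / 282 MHz = 0.755 m
βl = 2π·l/λ = 2π × 0.417 = 150°
tan(βl) = tan(150°) = -0.574
Z_in = Z_0·(Z_L + jZ_0·tanβl)/(Z_0 + jZ_L·tanβl)
     = 75·(196 − j207)/(-19.2 − j113)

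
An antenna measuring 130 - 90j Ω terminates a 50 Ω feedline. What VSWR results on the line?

VSWR ≈ 3.98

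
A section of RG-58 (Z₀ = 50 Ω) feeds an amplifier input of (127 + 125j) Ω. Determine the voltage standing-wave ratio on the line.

VSWR ≈ 5.2

Γ = (Z_L − Z_0)/(Z_L + Z_0) = (77 + j125)/(177 + j125)
|Γ| = 147/217 = 0.678
VSWR = (1 + |Γ|)/(1 − |Γ|) = 1.68/0.322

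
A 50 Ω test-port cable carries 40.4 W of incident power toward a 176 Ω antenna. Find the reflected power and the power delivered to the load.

Γ = (176 − 50)/(176 + 50) = 0.558
|Γ|² = 0.311
P_refl = |Γ|²·P_inc = 12.6 W, P_del = (1 − |Γ|²)·P_inc = 27.8 W

P_reflected ≈ 12.6 W; P_delivered ≈ 27.8 W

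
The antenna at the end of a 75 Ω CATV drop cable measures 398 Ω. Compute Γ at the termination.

Γ = 0.683

Γ = (Z_L − Z_0)/(Z_L + Z_0) = (398 − 75)/(398 + 75) = 323/473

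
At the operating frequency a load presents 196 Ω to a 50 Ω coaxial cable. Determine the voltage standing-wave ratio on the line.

VSWR ≈ 3.92

For a purely resistive load, VSWR = R_L/Z_0 or Z_0/R_L (whichever > 1) = 196/50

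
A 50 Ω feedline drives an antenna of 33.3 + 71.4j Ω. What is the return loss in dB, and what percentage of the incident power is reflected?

RL ≈ 3.5 dB; 44.7% of incident power reflected

Γ = (-16.7 + j71.4)/(83.3 + j71.4), |Γ| = 0.668
RL = −20·log₁₀(0.668) = 3.5 dB
P_refl/P_inc = |Γ|² = 0.447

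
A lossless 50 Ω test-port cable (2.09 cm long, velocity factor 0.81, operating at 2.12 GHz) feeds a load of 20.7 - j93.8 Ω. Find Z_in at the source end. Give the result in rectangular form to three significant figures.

Z_in ≈ 4.46 + j2.44 Ω

λ = v/f = 0.81·c / 2.12 GHz = 0.115 m
βl = 2π·l/λ = 2π × 0.182 = 65.6°
tan(βl) = tan(65.6°) = 2.21
Z_in = Z_0·(Z_L + jZ_0·tanβl)/(Z_0 + jZ_L·tanβl)
     = 50·(20.7 + j16.6)/(257 + j45.7)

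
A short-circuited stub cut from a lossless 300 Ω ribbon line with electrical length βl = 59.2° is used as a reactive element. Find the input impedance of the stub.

tan(βl) = 1.68
For a short-circuited stub, Z_in = jZ_0·tan(βl)

Z_in ≈ +j503 Ω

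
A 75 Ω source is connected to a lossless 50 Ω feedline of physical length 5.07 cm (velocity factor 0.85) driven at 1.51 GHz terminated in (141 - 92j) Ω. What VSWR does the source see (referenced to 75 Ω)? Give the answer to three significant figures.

VSWR ≈ 5.47

λ = v/f = 0.85·c / 1.51 GHz = 0.169 m
βl = 2π·l/λ = 2π × 0.3 = 108°
tan(βl) = -3.06
Z_in = Z_0·(Z_L + jZ_0·tanβl)/(Z_0 + jZ_L·tanβl) = 15.2 + j24.5 Ω
Γ_s = (Z_in − Z_s)/(Z_in + Z_s) = (-59.8 + j24.5)/(90.2 + j24.5), |Γ_s| = 0.691
VSWR = (1 + |Γ_s|)/(1 − |Γ_s|)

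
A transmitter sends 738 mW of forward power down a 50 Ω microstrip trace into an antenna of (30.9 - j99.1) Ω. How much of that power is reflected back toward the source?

|Γ| = |(-19.1 − j99.1)/(80.9 − j99.1)| = 0.789
|Γ|² = 0.622
P_refl = |Γ|²·P_inc = 459 mW, P_del = (1 − |Γ|²)·P_inc = 279 mW

P_reflected ≈ 459 mW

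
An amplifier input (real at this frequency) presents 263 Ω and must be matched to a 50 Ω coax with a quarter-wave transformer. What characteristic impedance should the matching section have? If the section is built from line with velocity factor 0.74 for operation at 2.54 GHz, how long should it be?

Z_qwt ≈ 115 Ω; length ≈ 2.19 cm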